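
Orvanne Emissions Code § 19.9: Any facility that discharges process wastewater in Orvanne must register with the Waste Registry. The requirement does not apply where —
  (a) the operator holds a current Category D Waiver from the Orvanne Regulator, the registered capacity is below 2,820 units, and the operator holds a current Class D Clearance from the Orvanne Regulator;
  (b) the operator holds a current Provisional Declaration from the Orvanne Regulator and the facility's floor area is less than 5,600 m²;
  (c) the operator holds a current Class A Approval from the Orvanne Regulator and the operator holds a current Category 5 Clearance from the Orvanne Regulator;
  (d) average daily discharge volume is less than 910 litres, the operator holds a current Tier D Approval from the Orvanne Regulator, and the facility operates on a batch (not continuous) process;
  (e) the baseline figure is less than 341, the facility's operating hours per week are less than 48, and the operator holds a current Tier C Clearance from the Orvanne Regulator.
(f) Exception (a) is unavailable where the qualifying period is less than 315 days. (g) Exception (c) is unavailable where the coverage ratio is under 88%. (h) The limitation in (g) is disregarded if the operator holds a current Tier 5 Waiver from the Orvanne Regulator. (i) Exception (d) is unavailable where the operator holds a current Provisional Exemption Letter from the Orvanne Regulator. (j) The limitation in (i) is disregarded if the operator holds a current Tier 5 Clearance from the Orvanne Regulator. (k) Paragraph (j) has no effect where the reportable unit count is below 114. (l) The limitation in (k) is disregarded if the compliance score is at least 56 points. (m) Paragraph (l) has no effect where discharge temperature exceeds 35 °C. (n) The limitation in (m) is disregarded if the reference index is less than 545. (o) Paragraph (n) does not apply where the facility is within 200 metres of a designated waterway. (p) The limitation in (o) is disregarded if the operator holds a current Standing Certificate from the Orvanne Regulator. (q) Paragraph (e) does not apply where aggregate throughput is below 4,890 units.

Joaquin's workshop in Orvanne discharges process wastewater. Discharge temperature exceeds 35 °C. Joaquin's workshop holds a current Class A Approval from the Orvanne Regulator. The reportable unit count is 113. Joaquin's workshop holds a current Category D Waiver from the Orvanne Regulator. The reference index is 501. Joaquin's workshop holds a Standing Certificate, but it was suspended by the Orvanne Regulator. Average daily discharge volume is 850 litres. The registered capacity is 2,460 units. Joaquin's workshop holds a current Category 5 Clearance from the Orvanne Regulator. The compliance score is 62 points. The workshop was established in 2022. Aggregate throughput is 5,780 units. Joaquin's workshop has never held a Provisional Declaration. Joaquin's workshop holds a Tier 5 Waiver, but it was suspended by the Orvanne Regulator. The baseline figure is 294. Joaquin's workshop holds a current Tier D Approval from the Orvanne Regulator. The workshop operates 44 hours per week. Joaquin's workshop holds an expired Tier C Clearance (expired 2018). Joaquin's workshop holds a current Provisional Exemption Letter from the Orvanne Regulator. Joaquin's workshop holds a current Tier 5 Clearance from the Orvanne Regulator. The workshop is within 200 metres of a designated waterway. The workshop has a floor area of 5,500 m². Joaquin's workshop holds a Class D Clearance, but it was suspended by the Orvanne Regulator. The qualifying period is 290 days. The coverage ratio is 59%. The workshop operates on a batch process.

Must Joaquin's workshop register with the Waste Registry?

Exception (a) requires that the operator holds a current Class D Clearance from the Orvanne Regulator; but there is no Class D Clearance in force, so (a) is unavailable.
Exception (b) requires that the operator holds a current Provisional Declaration from the Orvanne Regulator; but the Provisional Declaration is not current, so (b) is unavailable.
Exception (c) is satisfied on its face — a current Class A Approval is held; a current Category 5 Clearance is held. However, paragraphs (g)–(h) must be considered: (g) operates against (c): the coverage ratio is 59%, under the 88% limit. (h), which would lift (g), does not operate here — no current Tier 5 Waiver is held. So (c) is unavailable.
All of (d)'s requirements are met (average daily discharge volume is 850 litres, less than the 910 litres limit; a current Tier D Approval is held; the facility operates on a batch process). But: (i) operates against (d): a current Provisional Exemption Letter is held. (j) would limit (i) — a current Tier 5 Clearance is held — but (k) sets (j) aside: (k) operates against (j): the reportable unit count is 113, below the 114 limit. (l) would limit (k) — the compliance score is 62 points, meeting the 56 points threshold — but (m) sets (l) aside: (m) operates against (l): discharge temperature exceeds 35 °C. (n) would limit (m) — the reference index is 501, less than the 545 limit — but (o) sets (n) aside: (o) is engaged — the workshop is within 200 m of a designated waterway. (p) is inapplicable (no current Standing Certificate is held), so (o) stands. So (d) is unavailable.
Exception (e) requires that the operator holds a current Tier C Clearance from the Orvanne Regulator; but there is no Tier C Clearance in force, so (e) is unavailable.
No exception applies. The general rule governs.

Yes — Joaquin's workshop must register with the Waste Registry.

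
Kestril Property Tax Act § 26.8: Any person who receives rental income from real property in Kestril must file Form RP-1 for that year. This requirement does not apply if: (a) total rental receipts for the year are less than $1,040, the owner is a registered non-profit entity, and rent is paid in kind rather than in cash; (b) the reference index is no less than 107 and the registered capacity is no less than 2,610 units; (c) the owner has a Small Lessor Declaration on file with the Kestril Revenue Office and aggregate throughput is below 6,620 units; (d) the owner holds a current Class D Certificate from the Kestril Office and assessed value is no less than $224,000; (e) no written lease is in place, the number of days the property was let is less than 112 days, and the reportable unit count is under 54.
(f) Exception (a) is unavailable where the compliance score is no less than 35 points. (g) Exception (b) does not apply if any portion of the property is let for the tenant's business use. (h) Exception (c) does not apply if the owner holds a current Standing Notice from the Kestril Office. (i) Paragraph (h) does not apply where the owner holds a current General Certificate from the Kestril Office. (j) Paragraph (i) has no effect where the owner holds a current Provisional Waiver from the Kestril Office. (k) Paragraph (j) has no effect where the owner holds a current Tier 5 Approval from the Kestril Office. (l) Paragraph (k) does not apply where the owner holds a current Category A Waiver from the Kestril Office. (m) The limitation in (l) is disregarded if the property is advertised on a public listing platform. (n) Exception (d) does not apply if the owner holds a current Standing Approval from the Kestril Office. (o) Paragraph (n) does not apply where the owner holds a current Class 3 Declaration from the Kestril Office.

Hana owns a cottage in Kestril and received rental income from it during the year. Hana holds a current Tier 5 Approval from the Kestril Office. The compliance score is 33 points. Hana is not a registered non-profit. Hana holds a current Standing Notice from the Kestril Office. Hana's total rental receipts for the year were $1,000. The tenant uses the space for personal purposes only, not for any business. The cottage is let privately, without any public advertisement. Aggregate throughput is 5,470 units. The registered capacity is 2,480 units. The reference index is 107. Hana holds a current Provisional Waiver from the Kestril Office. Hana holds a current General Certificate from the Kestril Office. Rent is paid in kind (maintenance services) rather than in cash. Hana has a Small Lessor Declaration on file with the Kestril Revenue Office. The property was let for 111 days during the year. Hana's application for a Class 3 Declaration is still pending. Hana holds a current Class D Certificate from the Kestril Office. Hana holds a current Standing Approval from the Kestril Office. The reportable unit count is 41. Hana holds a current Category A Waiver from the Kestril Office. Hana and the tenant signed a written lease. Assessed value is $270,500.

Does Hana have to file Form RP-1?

Yes — Hana must file Form RP-1.

Exception (a) fails — Hana is not a registered non-profit.
Exception (b) requires that the registered capacity is no less than 2,610 units; but the registered capacity is 2,480 units, short of 2,610 units, so (b) is unavailable.
Exception (c) is satisfied on its face — a Small Lessor Declaration is on file; aggregate throughput is 5,470 units, below the 6,620 units limit. But applying paragraphs (h)–(m): (h) is engaged — a current Standing Notice is held. (i) is engaged (a current General Certificate is held), but yields to (j): (j) operates against (i): a current Provisional Waiver is held. (k) would limit (j) — a current Tier 5 Approval is held — but (l) sets (k) aside: (l) operates against (k): a current Category A Waiver is held. (m), which would lift (l), is not triggered — the property is let privately without advertisement. (c) is therefore removed.
All of (d)'s requirements are met (a current Class D Certificate is held; assessed value is $270,500, meeting the $224,000 threshold). However, paragraphs (n)–(o) must be considered: (n) applies — a current Standing Approval is held. (o), which would lift (n), does not operate here — no current Class 3 Declaration is held. (d) is therefore removed.
Exception (e) requires that no written lease is in place; but a written lease is in place, so (e) is unavailable.
No exception displaces § 26.8.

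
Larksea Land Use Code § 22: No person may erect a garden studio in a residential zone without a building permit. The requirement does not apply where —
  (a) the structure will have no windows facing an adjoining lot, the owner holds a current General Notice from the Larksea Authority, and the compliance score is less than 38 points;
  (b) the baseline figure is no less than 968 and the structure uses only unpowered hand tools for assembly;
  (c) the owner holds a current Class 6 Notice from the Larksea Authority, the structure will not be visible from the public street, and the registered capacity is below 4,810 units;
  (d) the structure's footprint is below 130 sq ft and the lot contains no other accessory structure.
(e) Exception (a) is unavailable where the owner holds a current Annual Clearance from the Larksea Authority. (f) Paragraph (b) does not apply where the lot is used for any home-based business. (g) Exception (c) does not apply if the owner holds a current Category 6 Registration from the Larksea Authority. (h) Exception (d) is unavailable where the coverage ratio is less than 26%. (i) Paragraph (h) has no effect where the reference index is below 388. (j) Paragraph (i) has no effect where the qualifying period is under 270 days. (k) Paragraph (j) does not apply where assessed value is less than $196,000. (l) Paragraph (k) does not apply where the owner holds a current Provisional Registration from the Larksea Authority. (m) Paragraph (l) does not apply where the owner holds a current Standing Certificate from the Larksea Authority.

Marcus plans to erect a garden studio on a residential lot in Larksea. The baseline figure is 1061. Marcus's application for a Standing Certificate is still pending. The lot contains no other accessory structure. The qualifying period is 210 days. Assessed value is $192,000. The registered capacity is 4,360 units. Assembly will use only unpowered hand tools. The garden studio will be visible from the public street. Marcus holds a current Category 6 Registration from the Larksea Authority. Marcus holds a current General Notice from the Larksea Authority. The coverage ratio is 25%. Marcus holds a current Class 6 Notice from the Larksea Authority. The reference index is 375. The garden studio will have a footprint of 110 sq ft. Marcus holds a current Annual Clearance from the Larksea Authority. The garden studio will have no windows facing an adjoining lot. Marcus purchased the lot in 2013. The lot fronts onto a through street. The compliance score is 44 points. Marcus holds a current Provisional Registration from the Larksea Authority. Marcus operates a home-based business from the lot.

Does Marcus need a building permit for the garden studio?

Exception (a) fails — the compliance score is 44 points, not less than 38 points.
All of (b)'s requirements are met (the baseline figure is 1,061, meeting the 968 threshold; assembly uses only hand tools). But: (f) is engaged — a home-based business operates on the lot. So (b) is unavailable.
Exception (c) fails — the structure will be visible from the street.
Exception (d): the structure's footprint is 110 sq ft, below the 130 sq ft limit; the lot has no other accessory structure — every condition holds. But: (h) operates against (d): the coverage ratio is 25%, less than the 26% limit. (i) would limit (h) — the reference index is 375, below the 388 limit — but (j) sets (i) aside: (j) operates against (i): the qualifying period is 210 days, under the 270 days limit. (k) applies (assessed value is $192,000, less than the $196,000 limit), but is overridden by (l): (l) is triggered — a current Provisional Registration is held. (m) is not engaged (no current Standing Certificate is held), so (l) stands. (d) is therefore removed.
No exception applies. The general rule governs.

Yes — Marcus must obtain a building permit.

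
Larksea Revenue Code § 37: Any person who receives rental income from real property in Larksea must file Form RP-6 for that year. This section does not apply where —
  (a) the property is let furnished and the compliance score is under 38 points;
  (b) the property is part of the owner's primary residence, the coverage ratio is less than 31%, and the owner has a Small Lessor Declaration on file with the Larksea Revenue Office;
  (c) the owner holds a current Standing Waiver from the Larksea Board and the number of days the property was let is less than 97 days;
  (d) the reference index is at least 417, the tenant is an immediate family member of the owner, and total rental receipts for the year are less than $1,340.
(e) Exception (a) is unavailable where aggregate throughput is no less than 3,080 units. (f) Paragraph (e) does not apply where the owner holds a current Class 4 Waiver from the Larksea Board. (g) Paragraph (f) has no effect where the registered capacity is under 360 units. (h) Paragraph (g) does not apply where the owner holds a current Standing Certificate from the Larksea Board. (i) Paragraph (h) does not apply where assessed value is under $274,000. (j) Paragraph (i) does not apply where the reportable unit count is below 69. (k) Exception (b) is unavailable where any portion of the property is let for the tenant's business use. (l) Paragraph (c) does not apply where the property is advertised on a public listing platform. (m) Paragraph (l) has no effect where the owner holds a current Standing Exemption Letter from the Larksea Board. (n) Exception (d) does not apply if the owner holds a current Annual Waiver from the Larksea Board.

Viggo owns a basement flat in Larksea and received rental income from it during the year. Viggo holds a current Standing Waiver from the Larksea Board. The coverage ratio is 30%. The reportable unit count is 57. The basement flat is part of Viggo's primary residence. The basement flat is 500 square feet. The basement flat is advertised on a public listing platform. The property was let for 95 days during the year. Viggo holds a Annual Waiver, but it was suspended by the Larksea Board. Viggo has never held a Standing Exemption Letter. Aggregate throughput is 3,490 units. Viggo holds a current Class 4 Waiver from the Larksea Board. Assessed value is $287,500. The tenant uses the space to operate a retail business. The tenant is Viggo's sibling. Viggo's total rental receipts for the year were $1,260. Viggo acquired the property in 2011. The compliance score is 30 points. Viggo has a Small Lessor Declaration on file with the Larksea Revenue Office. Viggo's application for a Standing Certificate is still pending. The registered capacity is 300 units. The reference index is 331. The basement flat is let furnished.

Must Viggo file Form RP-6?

Exception (a): the property is let furnished; the compliance score is 30 points, under the 38 points limit — every condition holds. Turning to paragraphs (e)–(j): (e) operates against (a): aggregate throughput is 3,490 units, meeting the 3,080 units threshold. (f) would limit (e) — a current Class 4 Waiver is held — but (g) sets (f) aside: (g) operates against (f): the registered capacity is 300 units, under the 360 units limit. (h) does not operate here (the Standing Certificate is not current), so (g) stands. Exception (a) does not apply.
Exception (b) is satisfied on its face — the basement flat is part of the primary residence; the coverage ratio is 30%, less than the 31% limit; a Small Lessor Declaration is on file. But applying paragraph (k): (k) operates against (b): the space is let for business use. Exception (b) does not apply.
Exception (c): a current Standing Waiver is held; the number of days the property was let is 95 days, less than the 97 days limit — every condition holds. Turning to paragraphs (l)–(m): (l) operates against (c): the property is publicly advertised. (m) is not triggered (the Standing Exemption Letter is not current), so (l) stands. Exception (c) does not apply.
Exception (d) does not apply: the reference index is 331, short of 417.
No exception applies. The general rule governs.

Yes — Viggo must file Form RP-6.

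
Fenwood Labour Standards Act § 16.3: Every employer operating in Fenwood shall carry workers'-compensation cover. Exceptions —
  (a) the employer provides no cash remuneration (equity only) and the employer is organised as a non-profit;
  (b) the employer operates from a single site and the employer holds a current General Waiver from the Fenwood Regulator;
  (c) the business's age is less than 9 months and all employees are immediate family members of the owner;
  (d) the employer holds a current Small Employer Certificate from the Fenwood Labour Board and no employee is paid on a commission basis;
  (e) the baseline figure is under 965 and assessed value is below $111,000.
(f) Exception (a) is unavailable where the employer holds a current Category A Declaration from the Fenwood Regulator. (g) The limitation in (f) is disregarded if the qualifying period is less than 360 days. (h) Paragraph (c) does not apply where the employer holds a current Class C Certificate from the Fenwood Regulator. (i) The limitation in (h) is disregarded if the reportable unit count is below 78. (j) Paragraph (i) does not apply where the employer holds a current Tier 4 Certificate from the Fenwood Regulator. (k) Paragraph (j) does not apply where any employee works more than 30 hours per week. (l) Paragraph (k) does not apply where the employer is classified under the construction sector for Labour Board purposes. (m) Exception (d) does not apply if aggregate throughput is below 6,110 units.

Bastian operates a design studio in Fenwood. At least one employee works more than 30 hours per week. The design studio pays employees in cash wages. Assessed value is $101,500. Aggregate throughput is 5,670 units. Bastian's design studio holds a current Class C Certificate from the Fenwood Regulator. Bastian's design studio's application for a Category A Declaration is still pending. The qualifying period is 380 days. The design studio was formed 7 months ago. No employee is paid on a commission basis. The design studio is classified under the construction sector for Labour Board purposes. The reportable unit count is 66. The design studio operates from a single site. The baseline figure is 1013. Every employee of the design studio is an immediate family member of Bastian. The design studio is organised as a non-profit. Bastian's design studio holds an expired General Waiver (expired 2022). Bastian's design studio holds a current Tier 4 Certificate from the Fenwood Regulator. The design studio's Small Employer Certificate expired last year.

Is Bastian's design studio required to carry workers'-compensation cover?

Exception (a) does not apply: employees are paid cash wages.
Exception (b) does not apply: the General Waiver is not current.
Exception (c)'s conditions are all satisfied: the business's age is 7 months, less than the 9 months limit; every employee is an immediate family member. However, paragraphs (h)–(l) must be considered: (h) is triggered — a current Class C Certificate is held. (i) is triggered (the reportable unit count is 66, below the 78 limit), but is set aside by (j): (j) is triggered — a current Tier 4 Certificate is held. (k) would limit (j) — at least one employee exceeds 30 hours/week — but (l) sets (k) aside: (l) operates against (k): the design studio is classified under the construction sector. (c) is therefore removed.
Exception (d) fails — the Small Employer Certificate has expired.
Exception (e) fails — the baseline figure is 1,013, not under 965.
No exception applies. The general rule governs.

Yes — Bastian's design studio must carry workers'-compensation cover.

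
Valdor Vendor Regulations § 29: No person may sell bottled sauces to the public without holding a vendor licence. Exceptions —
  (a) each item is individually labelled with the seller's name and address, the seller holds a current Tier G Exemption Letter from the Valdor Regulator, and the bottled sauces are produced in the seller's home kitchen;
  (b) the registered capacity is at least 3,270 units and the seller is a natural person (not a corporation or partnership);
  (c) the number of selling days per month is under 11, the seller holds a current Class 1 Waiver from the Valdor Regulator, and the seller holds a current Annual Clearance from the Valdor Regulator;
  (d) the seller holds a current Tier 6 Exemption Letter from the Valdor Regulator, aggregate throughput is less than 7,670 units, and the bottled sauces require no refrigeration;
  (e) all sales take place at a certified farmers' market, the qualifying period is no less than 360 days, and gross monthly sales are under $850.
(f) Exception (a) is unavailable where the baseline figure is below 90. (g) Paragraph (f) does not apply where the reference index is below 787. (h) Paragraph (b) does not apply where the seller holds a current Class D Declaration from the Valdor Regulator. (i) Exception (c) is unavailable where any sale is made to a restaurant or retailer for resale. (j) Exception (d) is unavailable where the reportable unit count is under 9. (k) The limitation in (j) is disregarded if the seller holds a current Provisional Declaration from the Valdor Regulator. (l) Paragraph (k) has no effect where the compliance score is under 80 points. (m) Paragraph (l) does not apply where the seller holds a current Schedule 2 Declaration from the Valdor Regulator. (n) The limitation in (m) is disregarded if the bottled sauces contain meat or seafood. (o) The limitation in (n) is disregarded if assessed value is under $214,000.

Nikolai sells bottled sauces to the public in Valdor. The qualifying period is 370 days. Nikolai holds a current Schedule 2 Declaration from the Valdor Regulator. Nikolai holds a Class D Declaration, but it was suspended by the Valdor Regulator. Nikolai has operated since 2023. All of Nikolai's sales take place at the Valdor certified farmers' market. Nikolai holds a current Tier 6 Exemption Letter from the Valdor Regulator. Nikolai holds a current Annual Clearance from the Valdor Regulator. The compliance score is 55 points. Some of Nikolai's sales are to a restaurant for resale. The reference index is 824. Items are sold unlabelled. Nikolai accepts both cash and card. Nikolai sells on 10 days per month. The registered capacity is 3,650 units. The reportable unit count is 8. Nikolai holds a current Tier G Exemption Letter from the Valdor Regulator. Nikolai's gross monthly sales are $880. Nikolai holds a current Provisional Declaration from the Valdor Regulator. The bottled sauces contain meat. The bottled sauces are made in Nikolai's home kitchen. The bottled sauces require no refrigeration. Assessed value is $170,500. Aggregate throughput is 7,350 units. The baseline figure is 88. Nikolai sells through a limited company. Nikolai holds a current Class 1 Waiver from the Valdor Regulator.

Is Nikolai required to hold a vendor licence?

No — exception (d) applies; Nikolai is not required to hold a vendor licence.

Exception (a) requires that each item is individually labelled with the seller's name and address; but items are sold unlabelled, so (a) is unavailable.
Exception (b) does not apply: the seller operates through a limited company.
Exception (c) is satisfied on its face — the number of selling days per month is 10, under the 11 limit; a current Class 1 Waiver is held; a current Annual Clearance is held. But applying paragraph (i): (i) operates against (c): some sales are to a restaurant for resale. So (c) is unavailable.
Exception (d)'s conditions are all satisfied: a current Tier 6 Exemption Letter is held; aggregate throughput is 7,350 units, less than the 7,670 units limit; the bottled sauces are shelf-stable. Under paragraphs (j)–(o): (j) would limit (d) — the reportable unit count is 8, under the 9 limit — but (k) sets (j) aside: (k) operates against (j): a current Provisional Declaration is held. (l) applies (the compliance score is 55 points, under the 80 points limit), but is overridden by (m): (m) operates — a current Schedule 2 Declaration is held. (n) would limit (m) — the bottled sauces contain meat — but (o) sets (n) aside: (o) applies — assessed value is $170,500, under the $214,000 limit. Exception (d) stands.
Exception (e) requires that gross monthly sales are under $850; but gross monthly sales are $880, not under $850, so (e) is unavailable.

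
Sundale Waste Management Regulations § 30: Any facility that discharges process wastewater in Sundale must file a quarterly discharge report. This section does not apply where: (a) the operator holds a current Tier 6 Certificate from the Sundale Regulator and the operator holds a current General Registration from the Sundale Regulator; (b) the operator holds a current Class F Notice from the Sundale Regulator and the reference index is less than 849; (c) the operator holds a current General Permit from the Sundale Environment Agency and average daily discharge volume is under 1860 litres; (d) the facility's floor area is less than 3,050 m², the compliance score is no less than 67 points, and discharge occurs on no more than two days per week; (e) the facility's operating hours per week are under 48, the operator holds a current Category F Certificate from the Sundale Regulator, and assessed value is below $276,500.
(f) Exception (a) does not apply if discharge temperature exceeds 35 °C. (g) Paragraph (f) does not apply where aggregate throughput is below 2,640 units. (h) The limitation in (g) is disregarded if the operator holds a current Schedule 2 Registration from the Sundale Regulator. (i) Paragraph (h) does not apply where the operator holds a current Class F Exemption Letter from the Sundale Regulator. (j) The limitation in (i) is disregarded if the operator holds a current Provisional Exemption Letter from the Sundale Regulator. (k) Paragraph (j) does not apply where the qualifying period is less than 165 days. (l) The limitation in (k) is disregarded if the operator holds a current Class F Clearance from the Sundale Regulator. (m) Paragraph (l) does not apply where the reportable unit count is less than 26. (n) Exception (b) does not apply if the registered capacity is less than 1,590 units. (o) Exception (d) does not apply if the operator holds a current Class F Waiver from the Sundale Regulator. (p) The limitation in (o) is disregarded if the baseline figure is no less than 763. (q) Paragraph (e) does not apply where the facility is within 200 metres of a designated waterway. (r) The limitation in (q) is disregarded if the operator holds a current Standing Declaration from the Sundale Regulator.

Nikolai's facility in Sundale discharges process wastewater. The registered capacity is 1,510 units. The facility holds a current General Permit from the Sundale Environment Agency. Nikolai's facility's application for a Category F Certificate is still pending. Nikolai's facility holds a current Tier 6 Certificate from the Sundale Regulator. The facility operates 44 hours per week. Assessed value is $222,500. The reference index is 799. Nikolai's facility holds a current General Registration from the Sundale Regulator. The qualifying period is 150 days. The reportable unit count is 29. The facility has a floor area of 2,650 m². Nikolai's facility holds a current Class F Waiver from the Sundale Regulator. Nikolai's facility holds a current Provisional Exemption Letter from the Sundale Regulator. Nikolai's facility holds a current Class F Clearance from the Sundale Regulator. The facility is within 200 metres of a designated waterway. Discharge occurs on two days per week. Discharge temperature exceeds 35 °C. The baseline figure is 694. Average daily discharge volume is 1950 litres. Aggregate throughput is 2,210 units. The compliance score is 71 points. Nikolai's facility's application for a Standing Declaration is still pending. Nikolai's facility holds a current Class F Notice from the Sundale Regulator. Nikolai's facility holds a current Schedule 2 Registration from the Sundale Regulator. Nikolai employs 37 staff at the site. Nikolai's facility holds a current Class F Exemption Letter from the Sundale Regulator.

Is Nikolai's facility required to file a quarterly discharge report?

Exception (a): a current Tier 6 Certificate is held; a current General Registration is held — every condition holds. Turning to paragraphs (f)–(m): (f) operates against (a): discharge temperature exceeds 35 °C. (g) operates (aggregate throughput is 2,210 units, below the 2,640 units limit), but is itself disapplied by (h): (h) operates against (g): a current Schedule 2 Registration is held. (i) would limit (h) — a current Class F Exemption Letter is held — but (j) sets (i) aside: (j) applies — a current Provisional Exemption Letter is held. (k) applies (the qualifying period is 150 days, less than the 165 days limit), but is itself disapplied by (l): (l) is engaged — a current Class F Clearance is held. (m) does not operate here (the reportable unit count is 29, not less than 26), so (l) stands. (a) is therefore removed.
Exception (b): a current Class F Notice is held; the reference index is 799, less than the 849 limit — every condition holds. Turning to paragraph (n): (n) operates — the registered capacity is 1,510 units, less than the 1,590 units limit. Exception (b) does not apply.
Exception (c) requires that average daily discharge volume is under 1860 litres; but average daily discharge volume is 1950 litres, not under 1860 litres, so (c) is unavailable.
Exception (d)'s conditions are all satisfied: the facility's floor area is 2,650 m², less than the 3,050 m² limit; the compliance score is 71 points, meeting the 67 points threshold; discharge occurs on no more than two days per week. But applying paragraphs (o)–(p): (o) operates against (d): a current Class F Waiver is held. (p), which would lift (o), is not triggered — the baseline figure is 694, short of 763. So (d) is unavailable.
Exception (e) requires that the operator holds a current Category F Certificate from the Sundale Regulator; but there is no Category F Certificate in force, so (e) is unavailable.
Every exception is unavailable, so the rule governs.

Yes — Nikolai's facility must file a quarterly discharge report.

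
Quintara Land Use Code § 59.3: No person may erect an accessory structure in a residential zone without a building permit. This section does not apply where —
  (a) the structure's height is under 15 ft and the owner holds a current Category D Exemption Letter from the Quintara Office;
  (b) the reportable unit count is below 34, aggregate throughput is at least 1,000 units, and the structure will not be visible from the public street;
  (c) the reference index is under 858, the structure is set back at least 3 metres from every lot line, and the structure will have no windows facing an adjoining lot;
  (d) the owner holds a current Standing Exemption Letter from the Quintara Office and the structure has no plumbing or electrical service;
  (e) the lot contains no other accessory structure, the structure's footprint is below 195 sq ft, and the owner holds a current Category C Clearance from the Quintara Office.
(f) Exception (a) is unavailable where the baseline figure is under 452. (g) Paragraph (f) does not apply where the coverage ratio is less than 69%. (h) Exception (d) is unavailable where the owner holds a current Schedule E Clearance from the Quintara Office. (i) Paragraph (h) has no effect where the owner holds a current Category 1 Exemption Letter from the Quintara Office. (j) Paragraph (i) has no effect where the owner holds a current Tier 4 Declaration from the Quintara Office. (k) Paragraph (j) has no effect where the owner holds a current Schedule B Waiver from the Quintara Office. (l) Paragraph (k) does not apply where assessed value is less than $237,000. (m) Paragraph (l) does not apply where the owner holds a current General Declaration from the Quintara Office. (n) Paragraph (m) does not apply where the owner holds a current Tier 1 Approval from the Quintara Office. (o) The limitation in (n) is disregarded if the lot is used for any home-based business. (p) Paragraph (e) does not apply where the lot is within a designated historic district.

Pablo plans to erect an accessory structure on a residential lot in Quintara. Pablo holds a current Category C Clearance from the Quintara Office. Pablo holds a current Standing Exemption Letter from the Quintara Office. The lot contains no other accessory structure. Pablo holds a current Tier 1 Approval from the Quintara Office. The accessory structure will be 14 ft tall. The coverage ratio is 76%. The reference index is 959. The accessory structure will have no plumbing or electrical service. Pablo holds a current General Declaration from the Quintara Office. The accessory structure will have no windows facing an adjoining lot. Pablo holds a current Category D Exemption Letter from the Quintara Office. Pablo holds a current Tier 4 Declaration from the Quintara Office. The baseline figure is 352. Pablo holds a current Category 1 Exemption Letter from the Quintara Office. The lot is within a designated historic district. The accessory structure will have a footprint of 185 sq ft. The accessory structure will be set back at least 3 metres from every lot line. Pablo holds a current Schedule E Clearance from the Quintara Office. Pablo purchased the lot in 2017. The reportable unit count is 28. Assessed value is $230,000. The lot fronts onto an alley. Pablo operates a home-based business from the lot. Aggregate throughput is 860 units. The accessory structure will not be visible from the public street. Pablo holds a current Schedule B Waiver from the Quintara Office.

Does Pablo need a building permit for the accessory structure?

Exception (a): the structure's height is 14 ft, under the 15 ft limit; a current Category D Exemption Letter is held — every condition holds. Turning to paragraphs (f)–(g): (f) operates against (a): the baseline figure is 352, under the 452 limit. (g) is not engaged (the coverage ratio is 76%, not less than 69%), so (f) stands. So (a) is unavailable.
Exception (b) requires that aggregate throughput is at least 1,000 units; but aggregate throughput is 860 units, short of 1,000 units, so (b) is unavailable.
Exception (c) fails — the reference index is 959, not under 858.
All of (d)'s requirements are met (a current Standing Exemption Letter is held; there is no plumbing or electrical service). As to paragraphs (h)–(o): (h) would limit (d) — a current Schedule E Clearance is held — but (i) sets (h) aside: (i) operates against (h): a current Category 1 Exemption Letter is held. (j) would limit (i) — a current Tier 4 Declaration is held — but (k) sets (j) aside: (k) operates — a current Schedule B Waiver is held. (l) would limit (k) — assessed value is $230,000, less than the $237,000 limit — but (m) sets (l) aside: (m) is triggered — a current General Declaration is held. (n) would limit (m) — a current Tier 1 Approval is held — but (o) sets (n) aside: (o) is triggered — a home-based business operates on the lot. (d) remains available.
Exception (e): the lot has no other accessory structure; the structure's footprint is 185 sq ft, below the 195 sq ft limit; a current Category C Clearance is held — every condition holds. But: (p) operates against (e): the lot is in a historic district. (e) is therefore removed.

No — exception (d) applies; Pablo does not need a building permit.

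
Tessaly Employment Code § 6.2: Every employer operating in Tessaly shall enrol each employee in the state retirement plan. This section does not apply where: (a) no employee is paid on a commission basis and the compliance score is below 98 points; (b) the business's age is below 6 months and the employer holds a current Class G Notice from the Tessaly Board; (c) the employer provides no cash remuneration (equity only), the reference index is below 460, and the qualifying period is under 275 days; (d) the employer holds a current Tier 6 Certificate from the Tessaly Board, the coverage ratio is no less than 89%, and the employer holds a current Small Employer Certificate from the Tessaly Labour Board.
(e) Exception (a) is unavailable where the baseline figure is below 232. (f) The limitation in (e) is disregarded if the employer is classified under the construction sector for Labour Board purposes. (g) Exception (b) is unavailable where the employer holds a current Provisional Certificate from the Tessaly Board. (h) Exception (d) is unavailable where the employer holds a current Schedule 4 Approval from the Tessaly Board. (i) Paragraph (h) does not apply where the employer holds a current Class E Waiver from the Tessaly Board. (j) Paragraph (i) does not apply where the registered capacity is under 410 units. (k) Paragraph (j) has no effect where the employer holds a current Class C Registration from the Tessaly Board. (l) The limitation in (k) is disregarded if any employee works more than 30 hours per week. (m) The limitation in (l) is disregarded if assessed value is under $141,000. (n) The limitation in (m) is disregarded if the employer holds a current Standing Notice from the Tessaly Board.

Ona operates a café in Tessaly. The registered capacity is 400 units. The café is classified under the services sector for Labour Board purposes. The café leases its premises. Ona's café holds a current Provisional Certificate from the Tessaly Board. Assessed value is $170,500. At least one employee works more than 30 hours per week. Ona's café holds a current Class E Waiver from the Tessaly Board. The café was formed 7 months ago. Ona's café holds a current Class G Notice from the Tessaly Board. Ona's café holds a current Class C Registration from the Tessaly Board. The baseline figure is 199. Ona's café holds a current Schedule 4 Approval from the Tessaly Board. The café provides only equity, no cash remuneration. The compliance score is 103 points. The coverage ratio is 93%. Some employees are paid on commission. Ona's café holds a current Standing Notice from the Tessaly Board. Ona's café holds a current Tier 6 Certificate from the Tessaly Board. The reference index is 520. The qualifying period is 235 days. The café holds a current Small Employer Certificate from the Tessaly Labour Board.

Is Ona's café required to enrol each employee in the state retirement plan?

Exception (a) requires that no employee is paid on a commission basis; but some employees are paid on commission, so (a) is unavailable.
Exception (b) does not apply: the business's age is 7 months, not below 6 months.
Exception (c) does not apply: the reference index is 520, not below 460.
Exception (d)'s conditions are all satisfied: a current Tier 6 Certificate is held; the coverage ratio is 93%, meeting the 89% threshold; a current Small Employer Certificate is held. Turning to paragraphs (h)–(n): (h) operates against (d): a current Schedule 4 Approval is held. (i) is engaged (a current Class E Waiver is held), but is overridden by (j): (j) is engaged — the registered capacity is 400 units, under the 410 units limit. (k) would limit (j) — a current Class C Registration is held — but (l) sets (k) aside: (l) is triggered — at least one employee exceeds 30 hours/week. (m) is not triggered (assessed value is $170,500, not under $141,000), so (l) stands. So (d) is unavailable.
No exception applies. The general rule governs.

Yes — Ona's café must enrol each employee in the state retirement plan.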